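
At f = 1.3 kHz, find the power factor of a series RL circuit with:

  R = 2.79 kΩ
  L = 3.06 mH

Step 1 — Angular frequency: ω = 2π·f = 2π·1300 = 8168 rad/s.
Step 2 — Component impedances:
  R: Z = R = 2790 Ω
  L: Z = jωL = j·8168·0.00306 = 0 + j24.99 Ω
Step 3 — Series combination: Z_total = R + L = 2790 + j24.99 Ω = 2790∠0.5° Ω.
Step 4 — Power factor: PF = cos(φ) = Re(Z)/|Z| = 2790/2790 = 1.
Step 5 — Type: Im(Z) = 24.99 ⇒ lagging (phase φ = 0.5°).

PF = 1 (lagging, φ = 0.5°)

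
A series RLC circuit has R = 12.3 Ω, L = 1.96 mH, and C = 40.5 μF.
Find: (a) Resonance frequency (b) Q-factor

Step 1 — Resonance condition Im(Z)=0 gives ω₀ = 1/√(LC).
Step 2 — ω₀ = 1/√(0.00196·4.05e-05) = 3549 rad/s.
Step 3 — f₀ = ω₀/(2π) = 564.9 Hz.
Step 4 — Series Q: Q = ω₀L/R = 3549·0.00196/12.3 = 0.5656.

(a) f₀ = 564.9 Hz  (b) Q = 0.5656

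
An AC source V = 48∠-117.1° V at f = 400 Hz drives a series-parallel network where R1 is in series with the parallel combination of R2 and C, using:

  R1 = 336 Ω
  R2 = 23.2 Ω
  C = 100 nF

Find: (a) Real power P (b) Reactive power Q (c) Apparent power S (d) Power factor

Step 1 — Angular frequency: ω = 2π·f = 2π·400 = 2513 rad/s.
Step 2 — Component impedances:
  R1: Z = R = 336 Ω
  R2: Z = R = 23.2 Ω
  C: Z = 1/(jωC) = -j/(ω·C) = 0 - j3979 Ω
Step 3 — Parallel branch: R2 || C = 1/(1/R2 + 1/C) = 23.2 - j0.1353 Ω.
Step 4 — Series with R1: Z_total = R1 + (R2 || C) = 359.2 - j0.1353 Ω = 359.2∠-0.0° Ω.
Step 5 — Source phasor: V = 48∠-117.1° V = -21.87 - j42.73 V.
Step 6 — Current: I = V / Z = -0.06083 - j0.119 A = 0.1336∠-117.1° A.
Step 7 — Complex power: S = V·I* = 6.414 - j0.002416 VA.
Step 8 — Real power: P = Re(S) = 6.414 W.
Step 9 — Reactive power: Q = Im(S) = -0.002416 VAR.
Step 10 — Apparent power: |S| = 6.414 VA.
Step 11 — Power factor: PF = P/|S| = 1 (leading).

(a) P = 6.414 W  (b) Q = -0.002416 VAR  (c) S = 6.414 VA  (d) PF = 1 (leading)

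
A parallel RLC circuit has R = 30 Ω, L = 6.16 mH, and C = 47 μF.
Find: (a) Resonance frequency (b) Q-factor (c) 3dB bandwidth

Step 1 — Resonance: ω₀ = 1/√(LC) = 1/√(0.00616·4.7e-05) = 1858 rad/s.
Step 2 — f₀ = ω₀/(2π) = 295.8 Hz.
Step 3 — Parallel Q: Q = R/(ω₀L) = 30/(1858·0.00616) = 2.62.
Step 4 — Bandwidth: Δω = ω₀/Q = 709.2 rad/s; BW = Δω/(2π) = 112.9 Hz.

(a) f₀ = 295.8 Hz  (b) Q = 2.62  (c) BW = 112.9 Hz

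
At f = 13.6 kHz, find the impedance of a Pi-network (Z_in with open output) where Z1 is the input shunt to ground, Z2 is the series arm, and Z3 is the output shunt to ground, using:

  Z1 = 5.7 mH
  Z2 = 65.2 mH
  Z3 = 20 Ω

Step 1 — Angular frequency: ω = 2π·f = 2π·1.36e+04 = 8.545e+04 rad/s.
Step 2 — Component impedances:
  Z1: Z = jωL = j·8.545e+04·0.0057 = 0 + j487.1 Ω
  Z2: Z = jωL = j·8.545e+04·0.0652 = 0 + j5571 Ω
  Z3: Z = R = 20 Ω
Step 3 — With open output, the series arm Z2 and the output shunt Z3 appear in series to ground: Z2 + Z3 = 20 + j5571 Ω.
Step 4 — Parallel with input shunt Z1: Z_in = Z1 || (Z2 + Z3) = 0.1293 + j447.9 Ω = 447.9∠90.0° Ω.

Z = 0.1293 + j447.9 Ω = 447.9∠90.0° Ω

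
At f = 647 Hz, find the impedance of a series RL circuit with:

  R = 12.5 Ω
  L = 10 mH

Step 1 — Angular frequency: ω = 2π·f = 2π·647 = 4065 rad/s.
Step 2 — Component impedances:
  R: Z = R = 12.5 Ω
  L: Z = jωL = j·4065·0.01 = 0 + j40.65 Ω
Step 3 — Series combination: Z_total = R + L = 12.5 + j40.65 Ω = 42.53∠72.9° Ω.

Z = 12.5 + j40.65 Ω = 42.53∠72.9° Ω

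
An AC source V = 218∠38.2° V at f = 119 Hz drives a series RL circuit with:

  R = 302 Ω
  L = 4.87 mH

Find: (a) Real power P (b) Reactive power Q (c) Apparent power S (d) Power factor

Step 1 — Angular frequency: ω = 2π·f = 2π·119 = 747.7 rad/s.
Step 2 — Component impedances:
  R: Z = R = 302 Ω
  L: Z = jωL = j·747.7·0.00487 = 0 + j3.641 Ω
Step 3 — Series combination: Z_total = R + L = 302 + j3.641 Ω = 302∠0.7° Ω.
Step 4 — Source phasor: V = 218∠38.2° V = 171.3 + j134.8 V.
Step 5 — Current: I = V / Z = 0.5726 + j0.4395 A = 0.7218∠37.5° A.
Step 6 — Complex power: S = V·I* = 157.3 + j1.897 VA.
Step 7 — Real power: P = Re(S) = 157.3 W.
Step 8 — Reactive power: Q = Im(S) = 1.897 VAR.
Step 9 — Apparent power: |S| = 157.4 VA.
Step 10 — Power factor: PF = P/|S| = 0.9999 (lagging).

(a) P = 157.3 W  (b) Q = 1.897 VAR  (c) S = 157.4 VA  (d) PF = 0.9999 (lagging)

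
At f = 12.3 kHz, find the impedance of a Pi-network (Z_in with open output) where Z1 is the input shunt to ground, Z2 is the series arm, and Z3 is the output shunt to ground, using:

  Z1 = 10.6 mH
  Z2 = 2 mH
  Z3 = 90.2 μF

Step 1 — Angular frequency: ω = 2π·f = 2π·1.23e+04 = 7.728e+04 rad/s.
Step 2 — Component impedances:
  Z1: Z = jωL = j·7.728e+04·0.0106 = 0 + j819.2 Ω
  Z2: Z = jωL = j·7.728e+04·0.002 = 0 + j154.6 Ω
  Z3: Z = 1/(jωC) = -j/(ω·C) = 0 - j0.1435 Ω
Step 3 — With open output, the series arm Z2 and the output shunt Z3 appear in series to ground: Z2 + Z3 = 0 + j154.4 Ω.
Step 4 — Parallel with input shunt Z1: Z_in = Z1 || (Z2 + Z3) = 0 + j129.9 Ω = 129.9∠90.0° Ω.

Z = 0 + j129.9 Ω = 129.9∠90.0° Ω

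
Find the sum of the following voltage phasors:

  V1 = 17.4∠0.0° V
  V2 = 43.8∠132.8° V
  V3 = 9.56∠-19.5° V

Step 1 — Convert each phasor to rectangular form:
  V1 = 17.4·(cos(0.0°) + j·sin(0.0°)) = 17.4 V
  V2 = 43.8·(cos(132.8°) + j·sin(132.8°)) = -29.76 + j32.14 V
  V3 = 9.56·(cos(-19.5°) + j·sin(-19.5°)) = 9.012 - j3.191 V
Step 2 — Sum components: V_total = -3.348 + j28.95 V.
Step 3 — Convert to polar: |V_total| = 29.14 V, ∠V_total = 96.6°.

V_total = 29.14∠96.6° V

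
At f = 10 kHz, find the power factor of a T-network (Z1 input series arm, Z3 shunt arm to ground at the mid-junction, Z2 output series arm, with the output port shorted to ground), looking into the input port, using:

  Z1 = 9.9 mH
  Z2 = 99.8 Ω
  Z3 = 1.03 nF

Step 1 — Angular frequency: ω = 2π·f = 2π·1e+04 = 6.283e+04 rad/s.
Step 2 — Component impedances:
  Z1: Z = jωL = j·6.283e+04·0.0099 = 0 + j622 Ω
  Z2: Z = R = 99.8 Ω
  Z3: Z = 1/(jωC) = -j/(ω·C) = 0 - j1.545e+04 Ω
Step 3 — With the output port shorted to ground, the output series arm Z2 runs from the junction to ground; the shunt arm Z3 also runs from the junction to ground. They appear in parallel: Z3 || Z2 = 99.8 - j0.6446 Ω.
Step 4 — Series with input arm Z1: Z_in = Z1 + (Z3 || Z2) = 99.8 + j621.4 Ω = 629.4∠80.9° Ω.
Step 5 — Power factor: PF = cos(φ) = Re(Z)/|Z| = 99.8/629.4 = 0.1586.
Step 6 — Type: Im(Z) = 621.4 ⇒ lagging (phase φ = 80.9°).

PF = 0.1586 (lagging, φ = 80.9°)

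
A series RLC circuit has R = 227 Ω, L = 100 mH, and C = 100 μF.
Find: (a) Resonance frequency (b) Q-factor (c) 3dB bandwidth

Step 1 — Resonance: ω₀ = 1/√(LC) = 1/√(0.1·0.0001) = 316.2 rad/s.
Step 2 — f₀ = ω₀/(2π) = 50.33 Hz.
Step 3 — Series Q: Q = ω₀L/R = 316.2·0.1/227 = 0.1393.
Step 4 — Bandwidth: Δω = ω₀/Q = 2270 rad/s; BW = Δω/(2π) = 361.3 Hz.

(a) f₀ = 50.33 Hz  (b) Q = 0.1393  (c) BW = 361.3 Hz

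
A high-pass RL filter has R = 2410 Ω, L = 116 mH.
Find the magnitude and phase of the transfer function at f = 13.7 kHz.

Step 1 — Angular frequency: ω = 2π·1.37e+04 = 8.608e+04 rad/s.
Step 2 — Transfer function: H(jω) = jωL/(R + jωL).
Step 3 — Numerator jωL = j·9985; denominator R + jωL = 2410 + j9985.
Step 4 — H = 0.945 + j0.2281.
Step 5 — Magnitude: |H| = 0.9721 (-0.2 dB); phase: φ = 13.6°.

|H| = 0.9721 (-0.2 dB), φ = 13.6°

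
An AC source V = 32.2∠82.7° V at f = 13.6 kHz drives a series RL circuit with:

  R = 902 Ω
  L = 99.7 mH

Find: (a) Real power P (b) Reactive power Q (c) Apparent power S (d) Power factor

Step 1 — Angular frequency: ω = 2π·f = 2π·1.36e+04 = 8.545e+04 rad/s.
Step 2 — Component impedances:
  R: Z = R = 902 Ω
  L: Z = jωL = j·8.545e+04·0.0997 = 0 + j8519 Ω
Step 3 — Series combination: Z_total = R + L = 902 + j8519 Ω = 8567∠84.0° Ω.
Step 4 — Source phasor: V = 32.2∠82.7° V = 4.091 + j31.94 V.
Step 5 — Current: I = V / Z = 0.003758 - j8.241e-05 A = 0.003759∠-1.3° A.
Step 6 — Complex power: S = V·I* = 0.01274 + j0.1204 VA.
Step 7 — Real power: P = Re(S) = 0.01274 W.
Step 8 — Reactive power: Q = Im(S) = 0.1204 VAR.
Step 9 — Apparent power: |S| = 0.121 VA.
Step 10 — Power factor: PF = P/|S| = 0.1053 (lagging).

(a) P = 0.01274 W  (b) Q = 0.1204 VAR  (c) S = 0.121 VA  (d) PF = 0.1053 (lagging)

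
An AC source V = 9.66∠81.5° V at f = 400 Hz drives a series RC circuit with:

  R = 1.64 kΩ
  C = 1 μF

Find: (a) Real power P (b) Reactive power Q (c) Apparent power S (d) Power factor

Step 1 — Angular frequency: ω = 2π·f = 2π·400 = 2513 rad/s.
Step 2 — Component impedances:
  R: Z = R = 1640 Ω
  C: Z = 1/(jωC) = -j/(ω·C) = 0 - j397.9 Ω
Step 3 — Series combination: Z_total = R + C = 1640 - j397.9 Ω = 1688∠-13.6° Ω.
Step 4 — Source phasor: V = 9.66∠81.5° V = 1.428 + j9.554 V.
Step 5 — Current: I = V / Z = -0.0005126 + j0.005701 A = 0.005724∠95.1° A.
Step 6 — Complex power: S = V·I* = 0.05374 - j0.01304 VA.
Step 7 — Real power: P = Re(S) = 0.05374 W.
Step 8 — Reactive power: Q = Im(S) = -0.01304 VAR.
Step 9 — Apparent power: |S| = 0.0553 VA.
Step 10 — Power factor: PF = P/|S| = 0.9718 (leading).

(a) P = 0.05374 W  (b) Q = -0.01304 VAR  (c) S = 0.0553 VA  (d) PF = 0.9718 (leading)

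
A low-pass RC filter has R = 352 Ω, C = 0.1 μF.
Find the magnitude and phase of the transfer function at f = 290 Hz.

Step 1 — Angular frequency: ω = 2π·290 = 1822 rad/s.
Step 2 — Transfer function: H(jω) = 1/(1 + jωRC).
Step 3 — Denominator: 1 + jωRC = 1 + j·1822·352·1e-07 = 1 + j0.06414.
Step 4 — H = 0.9959 - j0.06388.
Step 5 — Magnitude: |H| = 0.9979 (-0.0 dB); phase: φ = -3.7°.

|H| = 0.9979 (-0.0 dB), φ = -3.7°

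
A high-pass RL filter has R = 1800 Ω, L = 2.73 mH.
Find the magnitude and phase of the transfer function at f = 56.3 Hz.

Step 1 — Angular frequency: ω = 2π·56.3 = 353.7 rad/s.
Step 2 — Transfer function: H(jω) = jωL/(R + jωL).
Step 3 — Numerator jωL = j·0.9657; denominator R + jωL = 1800 + j0.9657.
Step 4 — H = 2.878e-07 + j0.0005365.
Step 5 — Magnitude: |H| = 0.0005365 (-65.4 dB); phase: φ = 90.0°.

|H| = 0.0005365 (-65.4 dB), φ = 90.0°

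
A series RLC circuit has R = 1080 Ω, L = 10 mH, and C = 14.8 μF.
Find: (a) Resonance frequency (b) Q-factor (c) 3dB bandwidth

Step 1 — Resonance: ω₀ = 1/√(LC) = 1/√(0.01·1.48e-05) = 2599 rad/s.
Step 2 — f₀ = ω₀/(2π) = 413.7 Hz.
Step 3 — Series Q: Q = ω₀L/R = 2599·0.01/1080 = 0.02407.
Step 4 — Bandwidth: Δω = ω₀/Q = 1.08e+05 rad/s; BW = Δω/(2π) = 1.719e+04 Hz.

(a) f₀ = 413.7 Hz  (b) Q = 0.02407  (c) BW = 1.719e+04 Hz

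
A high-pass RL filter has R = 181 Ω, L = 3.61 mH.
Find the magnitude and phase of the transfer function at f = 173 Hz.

Step 1 — Angular frequency: ω = 2π·173 = 1087 rad/s.
Step 2 — Transfer function: H(jω) = jωL/(R + jωL).
Step 3 — Numerator jωL = j·3.924; denominator R + jωL = 181 + j3.924.
Step 4 — H = 0.0004698 + j0.02167.
Step 5 — Magnitude: |H| = 0.02167 (-33.3 dB); phase: φ = 88.8°.

|H| = 0.02167 (-33.3 dB), φ = 88.8°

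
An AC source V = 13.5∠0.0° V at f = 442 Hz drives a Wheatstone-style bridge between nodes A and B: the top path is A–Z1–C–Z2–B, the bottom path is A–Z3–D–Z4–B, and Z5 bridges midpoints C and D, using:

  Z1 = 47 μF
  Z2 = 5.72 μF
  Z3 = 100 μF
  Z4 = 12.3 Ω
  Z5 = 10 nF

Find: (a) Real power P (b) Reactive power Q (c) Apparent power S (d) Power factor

Step 1 — Angular frequency: ω = 2π·f = 2π·442 = 2777 rad/s.
Step 2 — Component impedances:
  Z1: Z = 1/(jωC) = -j/(ω·C) = 0 - j7.661 Ω
  Z2: Z = 1/(jωC) = -j/(ω·C) = 0 - j62.95 Ω
  Z3: Z = 1/(jωC) = -j/(ω·C) = 0 - j3.601 Ω
  Z4: Z = R = 12.3 Ω
  Z5: Z = 1/(jωC) = -j/(ω·C) = 0 - j3.601e+04 Ω
Step 3 — Bridge requires nodal analysis (the Z5 bridge couples midpoints C and D, so the two paths cannot be reduced to a simple series/parallel combination). Setting node B to ground and injecting 1 A at node A, the 3-node admittance system at A, C, D solves to V_A = Z_AB = 10.84 - j5.222 Ω = 12.03∠-25.7° Ω.
Step 4 — Source phasor: V = 13.5∠0.0° V = 13.5 V.
Step 5 — Current: I = V / Z = 1.011 + j0.4871 A = 1.122∠25.7° A.
Step 6 — Complex power: S = V·I* = 13.65 - j6.576 VA.
Step 7 — Real power: P = Re(S) = 13.65 W.
Step 8 — Reactive power: Q = Im(S) = -6.576 VAR.
Step 9 — Apparent power: |S| = 15.15 VA.
Step 10 — Power factor: PF = P/|S| = 0.9009 (leading).

(a) P = 13.65 W  (b) Q = -6.576 VAR  (c) S = 15.15 VA  (d) PF = 0.9009 (leading)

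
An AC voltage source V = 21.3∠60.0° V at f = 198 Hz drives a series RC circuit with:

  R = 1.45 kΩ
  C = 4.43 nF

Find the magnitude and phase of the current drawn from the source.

Step 1 — Angular frequency: ω = 2π·f = 2π·198 = 1244 rad/s.
Step 2 — Component impedances:
  R: Z = R = 1450 Ω
  C: Z = 1/(jωC) = -j/(ω·C) = 0 - j1.814e+05 Ω
Step 3 — Series combination: Z_total = R + C = 1450 - j1.814e+05 Ω = 1.815e+05∠-89.5° Ω.
Step 4 — Source phasor: V = 21.3∠60.0° V = 10.65 + j18.45 V.
Step 5 — Ohm's law: I = V / Z_total = (10.65 + j18.45) / (1450 - j1.814e+05) = -0.0001012 + j5.95e-05 A.
Step 6 — Convert to polar: |I| = 0.0001174 A, ∠I = 149.5°.

I = 0.0001174∠149.5° A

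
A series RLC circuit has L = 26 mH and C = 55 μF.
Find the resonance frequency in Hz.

Step 1 — Resonance condition Im(Z)=0 gives ω₀ = 1/√(LC).
Step 2 — ω₀ = 1/√(0.026·5.5e-05) = 836.2 rad/s.
Step 3 — f₀ = ω₀/(2π) = 133.1 Hz.

f₀ = 133.1 Hz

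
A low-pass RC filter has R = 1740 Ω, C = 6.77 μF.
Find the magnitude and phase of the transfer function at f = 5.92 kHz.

Step 1 — Angular frequency: ω = 2π·5920 = 3.72e+04 rad/s.
Step 2 — Transfer function: H(jω) = 1/(1 + jωRC).
Step 3 — Denominator: 1 + jωRC = 1 + j·3.72e+04·1740·6.77e-06 = 1 + j438.2.
Step 4 — H = 5.209e-06 - j0.002282.
Step 5 — Magnitude: |H| = 0.002282 (-52.8 dB); phase: φ = -89.9°.

|H| = 0.002282 (-52.8 dB), φ = -89.9°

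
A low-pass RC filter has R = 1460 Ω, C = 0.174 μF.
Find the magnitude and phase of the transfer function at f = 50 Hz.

Step 1 — Angular frequency: ω = 2π·50 = 314.2 rad/s.
Step 2 — Transfer function: H(jω) = 1/(1 + jωRC).
Step 3 — Denominator: 1 + jωRC = 1 + j·314.2·1460·1.74e-07 = 1 + j0.07981.
Step 4 — H = 0.9937 - j0.0793.
Step 5 — Magnitude: |H| = 0.9968 (-0.0 dB); phase: φ = -4.6°.

|H| = 0.9968 (-0.0 dB), φ = -4.6°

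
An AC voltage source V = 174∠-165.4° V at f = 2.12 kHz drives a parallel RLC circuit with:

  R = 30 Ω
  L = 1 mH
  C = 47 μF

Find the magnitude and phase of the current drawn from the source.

Step 1 — Angular frequency: ω = 2π·f = 2π·2120 = 1.332e+04 rad/s.
Step 2 — Component impedances:
  R: Z = R = 30 Ω
  L: Z = jωL = j·1.332e+04·0.001 = 0 + j13.32 Ω
  C: Z = 1/(jωC) = -j/(ω·C) = 0 - j1.597 Ω
Step 3 — Parallel combination: 1/Z_total = 1/R + 1/L + 1/C; Z_total = 0.1094 - j1.808 Ω = 1.812∠-86.5° Ω.
Step 4 — Source phasor: V = 174∠-165.4° V = -168.4 - j43.86 V.
Step 5 — Ohm's law: I = V / Z_total = (-168.4 - j43.86) / (0.1094 - j1.808) = 18.55 - j94.24 A.
Step 6 — Convert to polar: |I| = 96.05 A, ∠I = -78.9°.

I = 96.05∠-78.9° A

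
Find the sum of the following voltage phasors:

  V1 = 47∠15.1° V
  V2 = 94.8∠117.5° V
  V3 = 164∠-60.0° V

Step 1 — Convert each phasor to rectangular form:
  V1 = 47·(cos(15.1°) + j·sin(15.1°)) = 45.38 + j12.24 V
  V2 = 94.8·(cos(117.5°) + j·sin(117.5°)) = -43.77 + j84.09 V
  V3 = 164·(cos(-60.0°) + j·sin(-60.0°)) = 82 - j142 V
Step 2 — Sum components: V_total = 83.6 - j45.7 V.
Step 3 — Convert to polar: |V_total| = 95.28 V, ∠V_total = -28.7°.

V_total = 95.28∠-28.7° V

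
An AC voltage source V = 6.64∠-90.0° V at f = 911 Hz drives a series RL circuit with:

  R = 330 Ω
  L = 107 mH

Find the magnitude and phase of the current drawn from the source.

Step 1 — Angular frequency: ω = 2π·f = 2π·911 = 5724 rad/s.
Step 2 — Component impedances:
  R: Z = R = 330 Ω
  L: Z = jωL = j·5724·0.107 = 0 + j612.5 Ω
Step 3 — Series combination: Z_total = R + L = 330 + j612.5 Ω = 695.7∠61.7° Ω.
Step 4 — Source phasor: V = 6.64∠-90.0° V = 0 - j6.64 V.
Step 5 — Ohm's law: I = V / Z_total = (0 - j6.64) / (330 + j612.5) = -0.008402 - j0.004527 A.
Step 6 — Convert to polar: |I| = 0.009544 A, ∠I = -151.7°.

I = 0.009544∠-151.7° A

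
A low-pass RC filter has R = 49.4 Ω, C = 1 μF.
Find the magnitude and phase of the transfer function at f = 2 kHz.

Step 1 — Angular frequency: ω = 2π·2000 = 1.257e+04 rad/s.
Step 2 — Transfer function: H(jω) = 1/(1 + jωRC).
Step 3 — Denominator: 1 + jωRC = 1 + j·1.257e+04·49.4·1e-06 = 1 + j0.6208.
Step 4 — H = 0.7218 - j0.4481.
Step 5 — Magnitude: |H| = 0.8496 (-1.4 dB); phase: φ = -31.8°.

|H| = 0.8496 (-1.4 dB), φ = -31.8°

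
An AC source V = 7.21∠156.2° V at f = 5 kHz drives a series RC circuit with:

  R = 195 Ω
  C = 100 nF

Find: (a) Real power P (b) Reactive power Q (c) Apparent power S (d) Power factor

Step 1 — Angular frequency: ω = 2π·f = 2π·5000 = 3.142e+04 rad/s.
Step 2 — Component impedances:
  R: Z = R = 195 Ω
  C: Z = 1/(jωC) = -j/(ω·C) = 0 - j318.3 Ω
Step 3 — Series combination: Z_total = R + C = 195 - j318.3 Ω = 373.3∠-58.5° Ω.
Step 4 — Source phasor: V = 7.21∠156.2° V = -6.597 + j2.91 V.
Step 5 — Current: I = V / Z = -0.01588 - j0.011 A = 0.01931∠-145.3° A.
Step 6 — Complex power: S = V·I* = 0.07275 - j0.1187 VA.
Step 7 — Real power: P = Re(S) = 0.07275 W.
Step 8 — Reactive power: Q = Im(S) = -0.1187 VAR.
Step 9 — Apparent power: |S| = 0.1393 VA.
Step 10 — Power factor: PF = P/|S| = 0.5224 (leading).

(a) P = 0.07275 W  (b) Q = -0.1187 VAR  (c) S = 0.1393 VA  (d) PF = 0.5224 (leading)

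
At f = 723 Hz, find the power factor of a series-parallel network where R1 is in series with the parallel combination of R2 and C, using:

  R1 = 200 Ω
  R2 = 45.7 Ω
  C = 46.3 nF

Step 1 — Angular frequency: ω = 2π·f = 2π·723 = 4543 rad/s.
Step 2 — Component impedances:
  R1: Z = R = 200 Ω
  R2: Z = R = 45.7 Ω
  C: Z = 1/(jωC) = -j/(ω·C) = 0 - j4754 Ω
Step 3 — Parallel branch: R2 || C = 1/(1/R2 + 1/C) = 45.7 - j0.4392 Ω.
Step 4 — Series with R1: Z_total = R1 + (R2 || C) = 245.7 - j0.4392 Ω = 245.7∠-0.1° Ω.
Step 5 — Power factor: PF = cos(φ) = Re(Z)/|Z| = 245.7/245.7 = 1.
Step 6 — Type: Im(Z) = -0.4392 ⇒ leading (phase φ = -0.1°).

PF = 1 (leading, φ = -0.1°)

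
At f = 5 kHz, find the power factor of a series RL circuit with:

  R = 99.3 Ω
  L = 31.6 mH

Step 1 — Angular frequency: ω = 2π·f = 2π·5000 = 3.142e+04 rad/s.
Step 2 — Component impedances:
  R: Z = R = 99.3 Ω
  L: Z = jωL = j·3.142e+04·0.0316 = 0 + j992.7 Ω
Step 3 — Series combination: Z_total = R + L = 99.3 + j992.7 Ω = 997.7∠84.3° Ω.
Step 4 — Power factor: PF = cos(φ) = Re(Z)/|Z| = 99.3/997.7 = 0.09953.
Step 5 — Type: Im(Z) = 992.7 ⇒ lagging (phase φ = 84.3°).

PF = 0.09953 (lagging, φ = 84.3°)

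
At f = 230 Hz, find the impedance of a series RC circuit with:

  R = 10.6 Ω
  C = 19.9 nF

Step 1 — Angular frequency: ω = 2π·f = 2π·230 = 1445 rad/s.
Step 2 — Component impedances:
  R: Z = R = 10.6 Ω
  C: Z = 1/(jωC) = -j/(ω·C) = 0 - j3.477e+04 Ω
Step 3 — Series combination: Z_total = R + C = 10.6 - j3.477e+04 Ω = 3.477e+04∠-90.0° Ω.

Z = 10.6 - j3.477e+04 Ω = 3.477e+04∠-90.0° Ω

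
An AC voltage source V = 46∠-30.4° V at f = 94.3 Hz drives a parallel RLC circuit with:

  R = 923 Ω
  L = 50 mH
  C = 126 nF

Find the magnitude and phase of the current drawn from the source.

Step 1 — Angular frequency: ω = 2π·f = 2π·94.3 = 592.5 rad/s.
Step 2 — Component impedances:
  R: Z = R = 923 Ω
  L: Z = jωL = j·592.5·0.05 = 0 + j29.63 Ω
  C: Z = 1/(jωC) = -j/(ω·C) = 0 - j1.339e+04 Ω
Step 3 — Parallel combination: 1/Z_total = 1/R + 1/L + 1/C; Z_total = 0.9541 + j29.66 Ω = 29.68∠88.2° Ω.
Step 4 — Source phasor: V = 46∠-30.4° V = 39.68 - j23.28 V.
Step 5 — Ohm's law: I = V / Z_total = (39.68 - j23.28) / (0.9541 + j29.66) = -0.741 - j1.362 A.
Step 6 — Convert to polar: |I| = 1.55 A, ∠I = -118.6°.

I = 1.55∠-118.6° A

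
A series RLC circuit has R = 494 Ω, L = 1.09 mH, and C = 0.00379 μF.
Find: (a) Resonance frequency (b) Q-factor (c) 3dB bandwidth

Step 1 — Resonance: ω₀ = 1/√(LC) = 1/√(0.00109·3.79e-09) = 4.92e+05 rad/s.
Step 2 — f₀ = ω₀/(2π) = 7.83e+04 Hz.
Step 3 — Series Q: Q = ω₀L/R = 4.92e+05·0.00109/494 = 1.086.
Step 4 — Bandwidth: Δω = ω₀/Q = 4.532e+05 rad/s; BW = Δω/(2π) = 7.213e+04 Hz.

(a) f₀ = 7.83e+04 Hz  (b) Q = 1.086  (c) BW = 7.213e+04 Hz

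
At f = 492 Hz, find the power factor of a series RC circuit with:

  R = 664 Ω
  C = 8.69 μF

Step 1 — Angular frequency: ω = 2π·f = 2π·492 = 3091 rad/s.
Step 2 — Component impedances:
  R: Z = R = 664 Ω
  C: Z = 1/(jωC) = -j/(ω·C) = 0 - j37.23 Ω
Step 3 — Series combination: Z_total = R + C = 664 - j37.23 Ω = 665∠-3.2° Ω.
Step 4 — Power factor: PF = cos(φ) = Re(Z)/|Z| = 664/665.04 = 0.9984.
Step 5 — Type: Im(Z) = -37.23 ⇒ leading (phase φ = -3.2°).

PF = 0.9984 (leading, φ = -3.2°)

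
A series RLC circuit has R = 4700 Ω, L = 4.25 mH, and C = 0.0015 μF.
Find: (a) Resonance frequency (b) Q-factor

Step 1 — Resonance condition Im(Z)=0 gives ω₀ = 1/√(LC).
Step 2 — ω₀ = 1/√(0.00425·1.5e-09) = 3.961e+05 rad/s.
Step 3 — f₀ = ω₀/(2π) = 6.303e+04 Hz.
Step 4 — Series Q: Q = ω₀L/R = 3.961e+05·0.00425/4700 = 0.3581.

(a) f₀ = 6.303e+04 Hz  (b) Q = 0.3581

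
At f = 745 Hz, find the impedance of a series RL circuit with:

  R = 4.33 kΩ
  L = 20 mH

Step 1 — Angular frequency: ω = 2π·f = 2π·745 = 4681 rad/s.
Step 2 — Component impedances:
  R: Z = R = 4330 Ω
  L: Z = jωL = j·4681·0.02 = 0 + j93.62 Ω
Step 3 — Series combination: Z_total = R + L = 4330 + j93.62 Ω = 4331∠1.2° Ω.

Z = 4330 + j93.62 Ω = 4331∠1.2° Ω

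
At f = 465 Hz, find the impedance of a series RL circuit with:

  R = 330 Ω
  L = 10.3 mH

Step 1 — Angular frequency: ω = 2π·f = 2π·465 = 2922 rad/s.
Step 2 — Component impedances:
  R: Z = R = 330 Ω
  L: Z = jωL = j·2922·0.0103 = 0 + j30.09 Ω
Step 3 — Series combination: Z_total = R + L = 330 + j30.09 Ω = 331.4∠5.2° Ω.

Z = 330 + j30.09 Ω = 331.4∠5.2° Ω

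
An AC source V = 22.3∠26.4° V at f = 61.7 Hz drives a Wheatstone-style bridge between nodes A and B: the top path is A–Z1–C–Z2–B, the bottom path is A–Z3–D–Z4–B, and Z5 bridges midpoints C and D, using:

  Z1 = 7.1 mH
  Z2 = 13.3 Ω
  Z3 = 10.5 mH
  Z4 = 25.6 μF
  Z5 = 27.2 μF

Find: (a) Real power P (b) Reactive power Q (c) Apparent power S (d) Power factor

Step 1 — Angular frequency: ω = 2π·f = 2π·61.7 = 387.7 rad/s.
Step 2 — Component impedances:
  Z1: Z = jωL = j·387.7·0.0071 = 0 + j2.752 Ω
  Z2: Z = R = 13.3 Ω
  Z3: Z = jωL = j·387.7·0.0105 = 0 + j4.071 Ω
  Z4: Z = 1/(jωC) = -j/(ω·C) = 0 - j100.8 Ω
  Z5: Z = 1/(jωC) = -j/(ω·C) = 0 - j94.83 Ω
Step 3 — Bridge requires nodal analysis (the Z5 bridge couples midpoints C and D, so the two paths cannot be reduced to a simple series/parallel combination). Setting node B to ground and injecting 1 A at node A, the 3-node admittance system at A, C, D solves to V_A = Z_AB = 13.88 + j0.9569 Ω = 13.91∠3.9° Ω.
Step 4 — Source phasor: V = 22.3∠26.4° V = 19.97 + j9.915 V.
Step 5 — Current: I = V / Z = 1.482 + j0.6124 A = 1.603∠22.5° A.
Step 6 — Complex power: S = V·I* = 35.67 + j2.46 VA.
Step 7 — Real power: P = Re(S) = 35.67 W.
Step 8 — Reactive power: Q = Im(S) = 2.46 VAR.
Step 9 — Apparent power: |S| = 35.75 VA.
Step 10 — Power factor: PF = P/|S| = 0.9976 (lagging).

(a) P = 35.67 W  (b) Q = 2.46 VAR  (c) S = 35.75 VA  (d) PF = 0.9976 (lagging)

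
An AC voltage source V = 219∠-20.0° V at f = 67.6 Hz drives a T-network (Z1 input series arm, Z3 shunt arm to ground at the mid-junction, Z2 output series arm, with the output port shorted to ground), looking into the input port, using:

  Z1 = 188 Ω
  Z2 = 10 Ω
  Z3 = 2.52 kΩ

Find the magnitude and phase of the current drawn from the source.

Step 1 — Angular frequency: ω = 2π·f = 2π·67.6 = 424.7 rad/s.
Step 2 — Component impedances:
  Z1: Z = R = 188 Ω
  Z2: Z = R = 10 Ω
  Z3: Z = R = 2520 Ω
Step 3 — With the output port shorted to ground, the output series arm Z2 runs from the junction to ground; the shunt arm Z3 also runs from the junction to ground. They appear in parallel: Z3 || Z2 = 9.96 Ω.
Step 4 — Series with input arm Z1: Z_in = Z1 + (Z3 || Z2) = 198 Ω = 198∠0.0° Ω.
Step 5 — Source phasor: V = 219∠-20.0° V = 205.8 - j74.9 V.
Step 6 — Ohm's law: I = V / Z_total = (205.8 - j74.9) / (198) = 1.04 - j0.3784 A.
Step 7 — Convert to polar: |I| = 1.106 A, ∠I = -20.0°.

I = 1.106∠-20.0° A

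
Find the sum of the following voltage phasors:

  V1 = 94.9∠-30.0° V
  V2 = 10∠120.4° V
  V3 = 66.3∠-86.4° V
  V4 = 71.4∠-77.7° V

Step 1 — Convert each phasor to rectangular form:
  V1 = 94.9·(cos(-30.0°) + j·sin(-30.0°)) = 82.19 - j47.45 V
  V2 = 10·(cos(120.4°) + j·sin(120.4°)) = -5.06 + j8.625 V
  V3 = 66.3·(cos(-86.4°) + j·sin(-86.4°)) = 4.163 - j66.17 V
  V4 = 71.4·(cos(-77.7°) + j·sin(-77.7°)) = 15.21 - j69.76 V
Step 2 — Sum components: V_total = 96.5 - j174.8 V.
Step 3 — Convert to polar: |V_total| = 199.6 V, ∠V_total = -61.1°.

V_total = 199.6∠-61.1° V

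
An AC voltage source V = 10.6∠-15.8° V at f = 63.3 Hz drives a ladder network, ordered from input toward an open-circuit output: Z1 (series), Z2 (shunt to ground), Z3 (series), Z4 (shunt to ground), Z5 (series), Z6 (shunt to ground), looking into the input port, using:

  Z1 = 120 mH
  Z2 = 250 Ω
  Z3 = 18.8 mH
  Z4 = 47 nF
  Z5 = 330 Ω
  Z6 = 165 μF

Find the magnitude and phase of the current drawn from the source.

Step 1 — Angular frequency: ω = 2π·f = 2π·63.3 = 397.7 rad/s.
Step 2 — Component impedances:
  Z1: Z = jωL = j·397.7·0.12 = 0 + j47.73 Ω
  Z2: Z = R = 250 Ω
  Z3: Z = jωL = j·397.7·0.0188 = 0 + j7.477 Ω
  Z4: Z = 1/(jωC) = -j/(ω·C) = 0 - j5.35e+04 Ω
  Z5: Z = R = 330 Ω
  Z6: Z = 1/(jωC) = -j/(ω·C) = 0 - j15.24 Ω
Step 3 — Ladder network (open output): work backward from the far end, alternating series and parallel combinations. Z_in = 142.2 + j45.91 Ω = 149.5∠17.9° Ω.
Step 4 — Source phasor: V = 10.6∠-15.8° V = 10.2 - j2.886 V.
Step 5 — Ohm's law: I = V / Z_total = (10.2 - j2.886) / (142.2 + j45.91) = 0.05901 - j0.03934 A.
Step 6 — Convert to polar: |I| = 0.07092 A, ∠I = -33.7°.

I = 0.07092∠-33.7° A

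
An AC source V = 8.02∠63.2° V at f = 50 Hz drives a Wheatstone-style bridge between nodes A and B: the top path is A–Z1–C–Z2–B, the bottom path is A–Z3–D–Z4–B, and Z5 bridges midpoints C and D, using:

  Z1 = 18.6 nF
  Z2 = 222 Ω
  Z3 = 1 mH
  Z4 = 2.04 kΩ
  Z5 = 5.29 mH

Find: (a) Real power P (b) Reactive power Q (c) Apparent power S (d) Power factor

Step 1 — Angular frequency: ω = 2π·f = 2π·50 = 314.2 rad/s.
Step 2 — Component impedances:
  Z1: Z = 1/(jωC) = -j/(ω·C) = 0 - j1.711e+05 Ω
  Z2: Z = R = 222 Ω
  Z3: Z = jωL = j·314.2·0.001 = 0 + j0.3142 Ω
  Z4: Z = R = 2040 Ω
  Z5: Z = jωL = j·314.2·0.00529 = 0 + j1.662 Ω
Step 3 — Bridge requires nodal analysis (the Z5 bridge couples midpoints C and D, so the two paths cannot be reduced to a simple series/parallel combination). Setting node B to ground and injecting 1 A at node A, the 3-node admittance system at A, C, D solves to V_A = Z_AB = 200.2 + j1.666 Ω = 200.2∠0.5° Ω.
Step 4 — Source phasor: V = 8.02∠63.2° V = 3.616 + j7.159 V.
Step 5 — Current: I = V / Z = 0.01836 + j0.0356 A = 0.04006∠62.7° A.
Step 6 — Complex power: S = V·I* = 0.3212 + j0.002673 VA.
Step 7 — Real power: P = Re(S) = 0.3212 W.
Step 8 — Reactive power: Q = Im(S) = 0.002673 VAR.
Step 9 — Apparent power: |S| = 0.3212 VA.
Step 10 — Power factor: PF = P/|S| = 1 (lagging).

(a) P = 0.3212 W  (b) Q = 0.002673 VAR  (c) S = 0.3212 VA  (d) PF = 1 (lagging)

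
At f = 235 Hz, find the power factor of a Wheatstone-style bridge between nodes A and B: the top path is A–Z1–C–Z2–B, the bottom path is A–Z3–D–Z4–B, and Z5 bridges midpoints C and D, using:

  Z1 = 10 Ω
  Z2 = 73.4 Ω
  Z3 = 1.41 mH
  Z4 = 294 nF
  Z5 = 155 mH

Step 1 — Angular frequency: ω = 2π·f = 2π·235 = 1477 rad/s.
Step 2 — Component impedances:
  Z1: Z = R = 10 Ω
  Z2: Z = R = 73.4 Ω
  Z3: Z = jωL = j·1477·0.00141 = 0 + j2.082 Ω
  Z4: Z = 1/(jωC) = -j/(ω·C) = 0 - j2304 Ω
  Z5: Z = jωL = j·1477·0.155 = 0 + j228.9 Ω
Step 3 — Bridge requires nodal analysis (the Z5 bridge couples midpoints C and D, so the two paths cannot be reduced to a simple series/parallel combination). Setting node B to ground and injecting 1 A at node A, the 3-node admittance system at A, C, D solves to V_A = Z_AB = 83.3 - j2.58 Ω = 83.34∠-1.8° Ω.
Step 4 — Power factor: PF = cos(φ) = Re(Z)/|Z| = 83.3/83.34 = 0.9995.
Step 5 — Type: Im(Z) = -2.58 ⇒ leading (phase φ = -1.8°).

PF = 0.9995 (leading, φ = -1.8°)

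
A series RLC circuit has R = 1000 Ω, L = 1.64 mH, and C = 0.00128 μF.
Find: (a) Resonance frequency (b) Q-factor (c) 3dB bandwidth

Step 1 — Resonance: ω₀ = 1/√(LC) = 1/√(0.00164·1.28e-09) = 6.902e+05 rad/s.
Step 2 — f₀ = ω₀/(2π) = 1.098e+05 Hz.
Step 3 — Series Q: Q = ω₀L/R = 6.902e+05·0.00164/1000 = 1.132.
Step 4 — Bandwidth: Δω = ω₀/Q = 6.098e+05 rad/s; BW = Δω/(2π) = 9.705e+04 Hz.

(a) f₀ = 1.098e+05 Hz  (b) Q = 1.132  (c) BW = 9.705e+04 Hz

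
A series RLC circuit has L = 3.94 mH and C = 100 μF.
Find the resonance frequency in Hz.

Step 1 — Resonance condition Im(Z)=0 gives ω₀ = 1/√(LC).
Step 2 — ω₀ = 1/√(0.00394·0.0001) = 1593 rad/s.
Step 3 — f₀ = ω₀/(2π) = 253.6 Hz.

f₀ = 253.6 Hz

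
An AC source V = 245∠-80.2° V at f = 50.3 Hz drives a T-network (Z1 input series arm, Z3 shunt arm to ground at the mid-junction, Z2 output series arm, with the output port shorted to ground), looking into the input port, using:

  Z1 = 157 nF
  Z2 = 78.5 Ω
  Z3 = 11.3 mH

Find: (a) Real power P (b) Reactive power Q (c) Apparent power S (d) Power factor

Step 1 — Angular frequency: ω = 2π·f = 2π·50.3 = 316 rad/s.
Step 2 — Component impedances:
  Z1: Z = 1/(jωC) = -j/(ω·C) = 0 - j2.015e+04 Ω
  Z2: Z = R = 78.5 Ω
  Z3: Z = jωL = j·316·0.0113 = 0 + j3.571 Ω
Step 3 — With the output port shorted to ground, the output series arm Z2 runs from the junction to ground; the shunt arm Z3 also runs from the junction to ground. They appear in parallel: Z3 || Z2 = 0.1621 + j3.564 Ω.
Step 4 — Series with input arm Z1: Z_in = Z1 + (Z3 || Z2) = 0.1621 - j2.015e+04 Ω = 2.015e+04∠-90.0° Ω.
Step 5 — Source phasor: V = 245∠-80.2° V = 41.7 - j241.4 V.
Step 6 — Current: I = V / Z = 0.01198 + j0.002069 A = 0.01216∠9.8° A.
Step 7 — Complex power: S = V·I* = 2.397e-05 - j2.979 VA.
Step 8 — Real power: P = Re(S) = 2.397e-05 W.
Step 9 — Reactive power: Q = Im(S) = -2.979 VAR.
Step 10 — Apparent power: |S| = 2.979 VA.
Step 11 — Power factor: PF = P/|S| = 8.047e-06 (leading).

(a) P = 2.397e-05 W  (b) Q = -2.979 VAR  (c) S = 2.979 VA  (d) PF = 8.047e-06 (leading)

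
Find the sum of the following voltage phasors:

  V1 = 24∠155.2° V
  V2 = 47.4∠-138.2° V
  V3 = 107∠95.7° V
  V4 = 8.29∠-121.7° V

Step 1 — Convert each phasor to rectangular form:
  V1 = 24·(cos(155.2°) + j·sin(155.2°)) = -21.79 + j10.07 V
  V2 = 47.4·(cos(-138.2°) + j·sin(-138.2°)) = -35.34 - j31.59 V
  V3 = 107·(cos(95.7°) + j·sin(95.7°)) = -10.63 + j106.5 V
  V4 = 8.29·(cos(-121.7°) + j·sin(-121.7°)) = -4.356 - j7.053 V
Step 2 — Sum components: V_total = -72.11 + j77.89 V.
Step 3 — Convert to polar: |V_total| = 106.1 V, ∠V_total = 132.8°.

V_total = 106.1∠132.8° V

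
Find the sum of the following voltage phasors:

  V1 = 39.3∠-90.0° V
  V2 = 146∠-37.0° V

Step 1 — Convert each phasor to rectangular form:
  V1 = 39.3·(cos(-90.0°) + j·sin(-90.0°)) = 0 - j39.3 V
  V2 = 146·(cos(-37.0°) + j·sin(-37.0°)) = 116.6 - j87.86 V
Step 2 — Sum components: V_total = 116.6 - j127.2 V.
Step 3 — Convert to polar: |V_total| = 172.5 V, ∠V_total = -47.5°.

V_total = 172.5∠-47.5° V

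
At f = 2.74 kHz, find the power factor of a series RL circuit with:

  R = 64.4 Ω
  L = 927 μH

Step 1 — Angular frequency: ω = 2π·f = 2π·2740 = 1.722e+04 rad/s.
Step 2 — Component impedances:
  R: Z = R = 64.4 Ω
  L: Z = jωL = j·1.722e+04·0.000927 = 0 + j15.96 Ω
Step 3 — Series combination: Z_total = R + L = 64.4 + j15.96 Ω = 66.35∠13.9° Ω.
Step 4 — Power factor: PF = cos(φ) = Re(Z)/|Z| = 64.4/66.35 = 0.9706.
Step 5 — Type: Im(Z) = 15.96 ⇒ lagging (phase φ = 13.9°).

PF = 0.9706 (lagging, φ = 13.9°)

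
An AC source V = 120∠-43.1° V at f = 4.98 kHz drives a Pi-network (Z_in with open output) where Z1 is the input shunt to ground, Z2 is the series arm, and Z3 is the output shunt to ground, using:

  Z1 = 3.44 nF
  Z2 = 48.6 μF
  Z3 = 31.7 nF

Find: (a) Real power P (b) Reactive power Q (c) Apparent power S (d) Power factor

Step 1 — Angular frequency: ω = 2π·f = 2π·4980 = 3.129e+04 rad/s.
Step 2 — Component impedances:
  Z1: Z = 1/(jωC) = -j/(ω·C) = 0 - j9290 Ω
  Z2: Z = 1/(jωC) = -j/(ω·C) = 0 - j0.6576 Ω
  Z3: Z = 1/(jωC) = -j/(ω·C) = 0 - j1008 Ω
Step 3 — With open output, the series arm Z2 and the output shunt Z3 appear in series to ground: Z2 + Z3 = 0 - j1009 Ω.
Step 4 — Parallel with input shunt Z1: Z_in = Z1 || (Z2 + Z3) = 0 - j910 Ω = 910∠-90.0° Ω.
Step 5 — Source phasor: V = 120∠-43.1° V = 87.62 - j81.99 V.
Step 6 — Current: I = V / Z = 0.0901 + j0.09628 A = 0.1319∠46.9° A.
Step 7 — Complex power: S = V·I* = 0 - j15.82 VA.
Step 8 — Real power: P = Re(S) = 0 W.
Step 9 — Reactive power: Q = Im(S) = -15.82 VAR.
Step 10 — Apparent power: |S| = 15.82 VA.
Step 11 — Power factor: PF = P/|S| = 0 (leading).

(a) P = 0 W  (b) Q = -15.82 VAR  (c) S = 15.82 VA  (d) PF = 0 (leading)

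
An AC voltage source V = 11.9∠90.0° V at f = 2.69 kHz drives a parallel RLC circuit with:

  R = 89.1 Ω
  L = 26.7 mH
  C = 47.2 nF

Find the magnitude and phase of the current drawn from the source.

Step 1 — Angular frequency: ω = 2π·f = 2π·2690 = 1.69e+04 rad/s.
Step 2 — Component impedances:
  R: Z = R = 89.1 Ω
  L: Z = jωL = j·1.69e+04·0.0267 = 0 + j451.3 Ω
  C: Z = 1/(jωC) = -j/(ω·C) = 0 - j1254 Ω
Step 3 — Parallel combination: 1/Z_total = 1/R + 1/L + 1/C; Z_total = 87.7 + j11.08 Ω = 88.4∠7.2° Ω.
Step 4 — Source phasor: V = 11.9∠90.0° V = 0 + j11.9 V.
Step 5 — Ohm's law: I = V / Z_total = (0 + j11.9) / (87.7 + j11.08) = 0.01688 + j0.1336 A.
Step 6 — Convert to polar: |I| = 0.1346 A, ∠I = 82.8°.

I = 0.1346∠82.8° A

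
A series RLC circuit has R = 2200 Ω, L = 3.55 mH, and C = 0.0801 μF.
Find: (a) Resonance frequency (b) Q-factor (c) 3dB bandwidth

Step 1 — Resonance condition Im(Z)=0 gives ω₀ = 1/√(LC).
Step 2 — ω₀ = 1/√(0.00355·8.01e-08) = 5.93e+04 rad/s.
Step 3 — f₀ = ω₀/(2π) = 9438 Hz.
Step 4 — Series Q: Q = ω₀L/R = 5.93e+04·0.00355/2200 = 0.09569.
Step 5 — 3dB bandwidth: Δω = ω₀/Q = 6.197e+05 rad/s; BW = Δω/(2π) = 9.863e+04 Hz.

(a) f₀ = 9438 Hz  (b) Q = 0.09569  (c) BW = 9.863e+04 Hz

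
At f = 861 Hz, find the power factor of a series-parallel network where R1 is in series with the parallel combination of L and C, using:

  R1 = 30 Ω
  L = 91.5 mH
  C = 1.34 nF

Step 1 — Angular frequency: ω = 2π·f = 2π·861 = 5410 rad/s.
Step 2 — Component impedances:
  R1: Z = R = 30 Ω
  L: Z = jωL = j·5410·0.0915 = 0 + j495 Ω
  C: Z = 1/(jωC) = -j/(ω·C) = 0 - j1.379e+05 Ω
Step 3 — Parallel branch: L || C = 1/(1/L + 1/C) = 0 + j496.8 Ω.
Step 4 — Series with R1: Z_total = R1 + (L || C) = 30 + j496.8 Ω = 497.7∠86.5° Ω.
Step 5 — Power factor: PF = cos(φ) = Re(Z)/|Z| = 30/497.7 = 0.06028.
Step 6 — Type: Im(Z) = 496.8 ⇒ lagging (phase φ = 86.5°).

PF = 0.06028 (lagging, φ = 86.5°)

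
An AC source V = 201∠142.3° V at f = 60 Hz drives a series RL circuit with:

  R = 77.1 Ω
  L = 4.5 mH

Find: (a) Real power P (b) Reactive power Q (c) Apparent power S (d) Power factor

Step 1 — Angular frequency: ω = 2π·f = 2π·60 = 377 rad/s.
Step 2 — Component impedances:
  R: Z = R = 77.1 Ω
  L: Z = jωL = j·377·0.0045 = 0 + j1.696 Ω
Step 3 — Series combination: Z_total = R + L = 77.1 + j1.696 Ω = 77.12∠1.3° Ω.
Step 4 — Source phasor: V = 201∠142.3° V = -159 + j122.9 V.
Step 5 — Current: I = V / Z = -2.027 + j1.639 A = 2.606∠141.0° A.
Step 6 — Complex power: S = V·I* = 523.8 + j11.52 VA.
Step 7 — Real power: P = Re(S) = 523.8 W.
Step 8 — Reactive power: Q = Im(S) = 11.52 VAR.
Step 9 — Apparent power: |S| = 523.9 VA.
Step 10 — Power factor: PF = P/|S| = 0.9998 (lagging).

(a) P = 523.8 W  (b) Q = 11.52 VAR  (c) S = 523.9 VA  (d) PF = 0.9998 (lagging)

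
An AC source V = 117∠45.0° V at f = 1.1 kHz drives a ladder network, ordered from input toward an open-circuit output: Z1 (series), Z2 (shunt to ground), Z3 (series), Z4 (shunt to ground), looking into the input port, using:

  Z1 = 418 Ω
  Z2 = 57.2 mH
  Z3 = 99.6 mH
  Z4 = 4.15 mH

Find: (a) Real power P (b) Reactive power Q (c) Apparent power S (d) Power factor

Step 1 — Angular frequency: ω = 2π·f = 2π·1100 = 6912 rad/s.
Step 2 — Component impedances:
  Z1: Z = R = 418 Ω
  Z2: Z = jωL = j·6912·0.0572 = 0 + j395.3 Ω
  Z3: Z = jωL = j·6912·0.0996 = 0 + j688.4 Ω
  Z4: Z = jωL = j·6912·0.00415 = 0 + j28.68 Ω
Step 3 — Ladder network (open output): work backward from the far end, alternating series and parallel combinations. Z_in = 418 + j254.8 Ω = 489.6∠31.4° Ω.
Step 4 — Source phasor: V = 117∠45.0° V = 82.73 + j82.73 V.
Step 5 — Current: I = V / Z = 0.2323 + j0.05632 A = 0.239∠13.6° A.
Step 6 — Complex power: S = V·I* = 23.87 + j14.56 VA.
Step 7 — Real power: P = Re(S) = 23.87 W.
Step 8 — Reactive power: Q = Im(S) = 14.56 VAR.
Step 9 — Apparent power: |S| = 27.96 VA.
Step 10 — Power factor: PF = P/|S| = 0.8538 (lagging).

(a) P = 23.87 W  (b) Q = 14.56 VAR  (c) S = 27.96 VA  (d) PF = 0.8538 (lagging)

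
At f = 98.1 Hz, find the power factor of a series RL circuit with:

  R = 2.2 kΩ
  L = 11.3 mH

Step 1 — Angular frequency: ω = 2π·f = 2π·98.1 = 616.4 rad/s.
Step 2 — Component impedances:
  R: Z = R = 2200 Ω
  L: Z = jωL = j·616.4·0.0113 = 0 + j6.965 Ω
Step 3 — Series combination: Z_total = R + L = 2200 + j6.965 Ω = 2200∠0.2° Ω.
Step 4 — Power factor: PF = cos(φ) = Re(Z)/|Z| = 2200/2200 = 1.
Step 5 — Type: Im(Z) = 6.965 ⇒ lagging (phase φ = 0.2°).

PF = 1 (lagging, φ = 0.2°)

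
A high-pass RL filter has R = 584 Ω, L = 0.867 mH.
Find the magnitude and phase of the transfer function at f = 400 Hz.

Step 1 — Angular frequency: ω = 2π·400 = 2513 rad/s.
Step 2 — Transfer function: H(jω) = jωL/(R + jωL).
Step 3 — Numerator jωL = j·2.179; denominator R + jωL = 584 + j2.179.
Step 4 — H = 1.392e-05 + j0.003731.
Step 5 — Magnitude: |H| = 0.003731 (-48.6 dB); phase: φ = 89.8°.

|H| = 0.003731 (-48.6 dB), φ = 89.8°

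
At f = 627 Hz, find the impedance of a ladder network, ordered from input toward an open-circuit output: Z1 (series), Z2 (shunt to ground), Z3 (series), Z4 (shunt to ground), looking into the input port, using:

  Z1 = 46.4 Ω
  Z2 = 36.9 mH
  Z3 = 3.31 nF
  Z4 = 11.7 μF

Step 1 — Angular frequency: ω = 2π·f = 2π·627 = 3940 rad/s.
Step 2 — Component impedances:
  Z1: Z = R = 46.4 Ω
  Z2: Z = jωL = j·3940·0.0369 = 0 + j145.4 Ω
  Z3: Z = 1/(jωC) = -j/(ω·C) = 0 - j7.669e+04 Ω
  Z4: Z = 1/(jωC) = -j/(ω·C) = 0 - j21.7 Ω
Step 3 — Ladder network (open output): work backward from the far end, alternating series and parallel combinations. Z_in = 46.4 + j145.6 Ω = 152.9∠72.3° Ω.

Z = 46.4 + j145.6 Ω = 152.9∠72.3° Ω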